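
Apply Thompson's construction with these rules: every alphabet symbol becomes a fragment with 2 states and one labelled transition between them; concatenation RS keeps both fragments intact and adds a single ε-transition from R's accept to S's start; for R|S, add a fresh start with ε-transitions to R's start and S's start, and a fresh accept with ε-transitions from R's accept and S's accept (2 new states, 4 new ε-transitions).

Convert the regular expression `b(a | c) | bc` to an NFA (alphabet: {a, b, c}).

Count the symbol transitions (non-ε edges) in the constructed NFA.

By structural recursion:
Each of the 5 symbol leaves contributes exactly 1 symbol transition.
  a | c — 2 symbol transitions
  b(a | c) — 3 symbol transitions
  bc — 2 symbol transitions
  b(a | c) | bc — 5 symbol transitions

5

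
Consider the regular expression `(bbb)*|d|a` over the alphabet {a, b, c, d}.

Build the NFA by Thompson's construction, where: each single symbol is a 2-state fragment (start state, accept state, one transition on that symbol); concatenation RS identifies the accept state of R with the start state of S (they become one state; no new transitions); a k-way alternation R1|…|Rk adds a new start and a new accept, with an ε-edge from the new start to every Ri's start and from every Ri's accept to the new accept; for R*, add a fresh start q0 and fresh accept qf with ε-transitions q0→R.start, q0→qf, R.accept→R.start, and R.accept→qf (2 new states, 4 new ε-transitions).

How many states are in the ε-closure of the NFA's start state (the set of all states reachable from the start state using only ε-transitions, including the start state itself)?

7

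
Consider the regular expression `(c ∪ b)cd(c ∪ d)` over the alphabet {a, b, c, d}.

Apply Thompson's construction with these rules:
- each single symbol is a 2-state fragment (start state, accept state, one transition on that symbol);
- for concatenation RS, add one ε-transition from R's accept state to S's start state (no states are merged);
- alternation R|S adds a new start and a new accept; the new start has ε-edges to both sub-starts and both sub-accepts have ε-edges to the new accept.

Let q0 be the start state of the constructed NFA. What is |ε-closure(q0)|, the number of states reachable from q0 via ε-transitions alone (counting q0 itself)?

3

Work bottom-up. For each fragment F, track |ε-closure(F.start)| and whether F's accept lies in that closure (i.e. whether F accepts ε). A single-symbol fragment has closure size 1 and does not accept ε.
  c ∪ b — new start ε-reaches every alternative's start; none of them accept ε, so the new accept is not reached: |ε-closure| = 1 + 1 + 1 = 3
  c ∪ d — new start ε-reaches every alternative's start; none of them accept ε, so the new accept is not reached: |ε-closure| = 1 + 1 + 1 = 3
  (c ∪ b)cd(c ∪ d) — |ε-closure| equals the left operand's closure size = 3 (its accept is not ε-reachable, so the closure stops there)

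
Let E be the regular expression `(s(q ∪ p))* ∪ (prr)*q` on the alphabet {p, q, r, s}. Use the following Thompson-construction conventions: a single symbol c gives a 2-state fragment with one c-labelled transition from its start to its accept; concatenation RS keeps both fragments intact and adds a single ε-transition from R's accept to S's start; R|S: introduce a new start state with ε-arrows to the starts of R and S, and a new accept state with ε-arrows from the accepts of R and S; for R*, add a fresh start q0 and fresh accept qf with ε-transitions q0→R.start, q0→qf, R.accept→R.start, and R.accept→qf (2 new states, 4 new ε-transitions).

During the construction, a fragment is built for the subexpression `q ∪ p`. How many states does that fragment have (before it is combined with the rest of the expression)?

6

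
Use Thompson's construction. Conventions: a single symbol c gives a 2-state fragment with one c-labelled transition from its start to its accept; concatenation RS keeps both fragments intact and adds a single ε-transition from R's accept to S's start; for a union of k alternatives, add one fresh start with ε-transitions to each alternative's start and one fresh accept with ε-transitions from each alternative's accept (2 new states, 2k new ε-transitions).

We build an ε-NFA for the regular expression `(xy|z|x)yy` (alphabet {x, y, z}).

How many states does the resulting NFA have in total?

14

Bottom-up over the parse tree:
Each of the 6 symbol leaves contributes a 2-state fragment.
  xy → 4 states
  xy|z|x → 10 states
  (xy|z|x)yy → 14 states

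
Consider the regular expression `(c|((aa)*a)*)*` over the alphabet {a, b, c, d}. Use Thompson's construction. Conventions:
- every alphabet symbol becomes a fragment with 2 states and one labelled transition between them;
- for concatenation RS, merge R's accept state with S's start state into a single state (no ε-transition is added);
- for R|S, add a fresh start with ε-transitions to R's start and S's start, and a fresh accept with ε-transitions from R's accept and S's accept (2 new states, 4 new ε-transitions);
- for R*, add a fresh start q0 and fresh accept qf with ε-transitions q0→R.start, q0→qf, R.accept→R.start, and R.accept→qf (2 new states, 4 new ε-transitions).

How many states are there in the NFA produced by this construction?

14

By structural recursion:
Each of the 4 symbol leaves contributes a 2-state fragment.
  aa = 3 states
  (aa)* = 5 states
  (aa)*a = 6 states
  ((aa)*a)* = 8 states
  c|((aa)*a)* = 12 states
  (c|((aa)*a)*)* = 14 states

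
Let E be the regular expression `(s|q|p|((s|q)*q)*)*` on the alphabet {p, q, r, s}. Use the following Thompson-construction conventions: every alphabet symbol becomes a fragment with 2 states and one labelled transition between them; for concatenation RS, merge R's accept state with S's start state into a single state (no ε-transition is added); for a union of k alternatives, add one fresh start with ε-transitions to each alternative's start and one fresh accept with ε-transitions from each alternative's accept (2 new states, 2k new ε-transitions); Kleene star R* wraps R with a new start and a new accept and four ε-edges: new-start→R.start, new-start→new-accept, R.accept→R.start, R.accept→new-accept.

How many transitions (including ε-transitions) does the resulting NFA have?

30

Building bottom-up:
Each of the 6 symbol leaves contributes 1 transition (1 symbol, 0 ε).
  s|q — 6 transitions (2 symbol, 4 ε)
  (s|q)* — 10 transitions (2 symbol, 8 ε)
  (s|q)*q — 11 transitions (3 symbol, 8 ε)
  ((s|q)*q)* — 15 transitions (3 symbol, 12 ε)
  s|q|p|((s|q)*q)* — 26 transitions (6 symbol, 20 ε)
  (s|q|p|((s|q)*q)*)* — 30 transitions (6 symbol, 24 ε)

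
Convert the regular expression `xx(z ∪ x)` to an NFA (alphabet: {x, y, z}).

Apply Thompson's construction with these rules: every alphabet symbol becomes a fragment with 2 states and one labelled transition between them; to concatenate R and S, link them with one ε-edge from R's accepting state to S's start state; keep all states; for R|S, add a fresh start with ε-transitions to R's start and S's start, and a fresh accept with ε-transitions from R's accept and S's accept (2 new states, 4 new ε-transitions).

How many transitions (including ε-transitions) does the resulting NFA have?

Bottom-up over the parse tree:
Each of the 4 symbol leaves contributes 1 transition (1 symbol, 0 ε).
  z ∪ x — 6 transitions (2 symbol, 4 ε)
  xx(z ∪ x) — 10 transitions (4 symbol, 6 ε)

10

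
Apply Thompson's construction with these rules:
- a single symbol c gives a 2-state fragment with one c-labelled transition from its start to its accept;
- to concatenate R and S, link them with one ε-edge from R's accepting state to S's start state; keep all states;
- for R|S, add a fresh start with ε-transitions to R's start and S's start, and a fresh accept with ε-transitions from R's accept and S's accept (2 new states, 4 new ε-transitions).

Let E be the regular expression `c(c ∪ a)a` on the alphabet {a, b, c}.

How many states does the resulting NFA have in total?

10

Building bottom-up:
Each of the 4 symbol leaves contributes a 2-state fragment.
  c ∪ a → 6 states
  c(c ∪ a)a → 10 states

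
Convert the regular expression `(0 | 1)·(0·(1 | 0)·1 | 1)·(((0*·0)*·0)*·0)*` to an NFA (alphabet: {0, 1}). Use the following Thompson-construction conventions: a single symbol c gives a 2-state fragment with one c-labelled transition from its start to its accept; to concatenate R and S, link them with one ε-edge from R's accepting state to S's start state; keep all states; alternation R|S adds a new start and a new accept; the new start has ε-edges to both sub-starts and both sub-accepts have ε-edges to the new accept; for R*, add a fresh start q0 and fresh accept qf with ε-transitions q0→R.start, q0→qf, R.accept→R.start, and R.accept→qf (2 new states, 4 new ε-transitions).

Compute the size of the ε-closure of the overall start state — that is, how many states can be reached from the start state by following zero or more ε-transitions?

Compute the ε-closure size of each fragment's start state recursively; a symbol fragment's start has no outgoing ε-edge, so its closure is just itself (size 1).
  0 | 1 : new start ε-reaches every alternative's start; none of them accept ε, so the new accept is not reached: C = 1 + 1 + 1 = 3
  1 | 0 : new start ε-reaches every alternative's start; none of them accept ε, so the new accept is not reached: C = 1 + 1 + 1 = 3
  0·(1 | 0)·1 : same as the first factor's closure: C = 1
  0·(1 | 0)·1 | 1 : C = 1 + 1 + 1 = 3 (the new accept is not ε-reachable since no branch accepts ε)
  0* : C = 1 (new start) + 1 (body) + 1 (new accept) = 3
  0*·0 : the left operand accepts ε, so the closure extends into the next operand (via the concat ε-link); C = 3 + 1 = 4
  (0*·0)* : new start has ε-edges to the inner start and to the new accept, so C = 2 + 4 = 6
  (0*·0)*·0 : the left operand accepts ε, so the closure extends into the next operand (via the concat ε-link); C = 6 + 1 = 7
  ((0*·0)*·0)* : the star's fresh start ε-reaches both the body's start and the fresh accept: C = 2 + 7 = 9
  ((0*·0)*·0)*·0 : C = 9 + 1 = 10 (closure spills across the concat boundary because the left factor accepts ε)
  (((0*·0)*·0)*·0)* : C = 1 (new start) + 10 (body) + 1 (new accept) = 12
  (0 | 1)·(0·(1 | 0)·1 | 1)·(((0*·0)*·0)*·0)* : C equals the left operand's closure size = 3 (its accept is not ε-reachable, so the closure stops there)

3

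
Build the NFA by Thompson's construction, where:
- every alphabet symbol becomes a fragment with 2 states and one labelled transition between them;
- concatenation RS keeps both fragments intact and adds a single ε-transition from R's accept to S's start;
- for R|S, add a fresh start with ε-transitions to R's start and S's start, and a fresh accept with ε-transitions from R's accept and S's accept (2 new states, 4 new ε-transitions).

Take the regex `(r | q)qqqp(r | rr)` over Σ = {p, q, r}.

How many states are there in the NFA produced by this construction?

22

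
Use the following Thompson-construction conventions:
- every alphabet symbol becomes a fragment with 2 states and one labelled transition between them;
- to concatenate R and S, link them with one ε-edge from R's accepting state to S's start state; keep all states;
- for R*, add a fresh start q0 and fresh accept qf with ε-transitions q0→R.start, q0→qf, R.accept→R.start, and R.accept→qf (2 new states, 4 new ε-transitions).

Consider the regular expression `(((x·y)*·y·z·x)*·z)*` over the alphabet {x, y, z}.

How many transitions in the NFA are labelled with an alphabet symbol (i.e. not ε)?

Bottom-up over the parse tree:
Each of the 6 symbol leaves contributes exactly 1 symbol transition.
  x·y = 2 symbol transitions
  (x·y)* = 2 symbol transitions
  (x·y)*·y·z·x = 5 symbol transitions
  ((x·y)*·y·z·x)* = 5 symbol transitions
  ((x·y)*·y·z·x)*·z = 6 symbol transitions
  (((x·y)*·y·z·x)*·z)* = 6 symbol transitions

6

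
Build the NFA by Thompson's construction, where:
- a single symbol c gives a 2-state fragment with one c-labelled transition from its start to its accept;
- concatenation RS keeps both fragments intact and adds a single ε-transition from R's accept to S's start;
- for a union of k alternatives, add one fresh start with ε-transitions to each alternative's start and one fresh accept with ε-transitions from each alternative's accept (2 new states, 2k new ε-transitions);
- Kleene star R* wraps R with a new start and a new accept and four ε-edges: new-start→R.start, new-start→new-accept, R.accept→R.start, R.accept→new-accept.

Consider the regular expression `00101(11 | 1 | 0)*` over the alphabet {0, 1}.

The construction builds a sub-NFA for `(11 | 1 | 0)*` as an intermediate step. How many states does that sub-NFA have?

12

Fragment for `(11 | 1 | 0)*`:
Each of the 4 symbol leaves contributes a 2-state fragment.
  11 = 4 states
  11 | 1 | 0 = 10 states
  (11 | 1 | 0)* = 12 states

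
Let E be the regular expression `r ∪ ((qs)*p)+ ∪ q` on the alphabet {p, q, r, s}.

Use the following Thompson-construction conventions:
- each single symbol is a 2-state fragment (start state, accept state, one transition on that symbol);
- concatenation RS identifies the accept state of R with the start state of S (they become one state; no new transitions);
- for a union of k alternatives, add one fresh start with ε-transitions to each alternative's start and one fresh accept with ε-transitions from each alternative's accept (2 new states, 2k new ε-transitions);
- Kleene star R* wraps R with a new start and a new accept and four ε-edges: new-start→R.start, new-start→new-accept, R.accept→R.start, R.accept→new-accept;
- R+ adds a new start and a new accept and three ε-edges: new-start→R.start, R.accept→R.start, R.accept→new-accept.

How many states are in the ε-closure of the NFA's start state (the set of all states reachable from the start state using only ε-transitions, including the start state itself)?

Let C(F) = |ε-closure(F.start)| within fragment F, and note whether F accepts ε. Symbol fragments have C = 1 and do not accept ε. Then:
  qs → same as the first factor's closure: |closure| = 1
  (qs)* → the star's fresh start ε-reaches both the body's start and the fresh accept: |closure| = 2 + 1 = 3
  (qs)*p → |closure| = 3 + (1−1) = 3 (closure spills across the concat boundary because the left factor accepts ε)
  ((qs)*p)+ → |closure| = 1 + 3 = 4 (the body doesn't accept ε, so the new accept is not reached)
  r ∪ ((qs)*p)+ ∪ q → new start ε-reaches every alternative's start; none of them accept ε, so the new accept is not reached: |closure| = 1 + 1 + 4 + 1 = 7

7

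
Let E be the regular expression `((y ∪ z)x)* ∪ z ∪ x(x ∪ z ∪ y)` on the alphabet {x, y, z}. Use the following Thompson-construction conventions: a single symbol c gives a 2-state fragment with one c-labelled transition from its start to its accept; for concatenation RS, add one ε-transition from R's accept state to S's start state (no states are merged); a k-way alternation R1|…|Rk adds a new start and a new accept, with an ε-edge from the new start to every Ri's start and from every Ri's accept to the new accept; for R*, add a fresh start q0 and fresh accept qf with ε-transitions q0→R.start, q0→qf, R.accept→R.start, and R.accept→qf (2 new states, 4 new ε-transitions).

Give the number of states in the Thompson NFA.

Recursing over subexpressions:
Each of the 8 symbol leaves contributes a 2-state fragment.
  y ∪ z = 6 states
  (y ∪ z)x = 8 states
  ((y ∪ z)x)* = 10 states
  x ∪ z ∪ y = 8 states
  x(x ∪ z ∪ y) = 10 states
  ((y ∪ z)x)* ∪ z ∪ x(x ∪ z ∪ y) = 24 states

24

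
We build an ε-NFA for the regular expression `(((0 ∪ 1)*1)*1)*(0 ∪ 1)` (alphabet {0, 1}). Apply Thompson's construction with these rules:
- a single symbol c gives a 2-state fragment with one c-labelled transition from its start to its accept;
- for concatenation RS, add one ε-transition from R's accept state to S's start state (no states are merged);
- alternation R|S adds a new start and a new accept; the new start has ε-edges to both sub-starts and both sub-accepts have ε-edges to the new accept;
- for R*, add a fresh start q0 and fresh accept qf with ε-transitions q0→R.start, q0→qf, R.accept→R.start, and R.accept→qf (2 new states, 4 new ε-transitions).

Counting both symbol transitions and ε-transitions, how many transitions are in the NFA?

Building bottom-up:
Each of the 6 symbol leaves contributes 1 transition (1 symbol, 0 ε).
  0 ∪ 1 — 6 transitions (2 symbol, 4 ε)
  (0 ∪ 1)* — 10 transitions (2 symbol, 8 ε)
  (0 ∪ 1)*1 — 12 transitions (3 symbol, 9 ε)
  ((0 ∪ 1)*1)* — 16 transitions (3 symbol, 13 ε)
  ((0 ∪ 1)*1)*1 — 18 transitions (4 symbol, 14 ε)
  (((0 ∪ 1)*1)*1)* — 22 transitions (4 symbol, 18 ε)
  0 ∪ 1 — 6 transitions (2 symbol, 4 ε)
  (((0 ∪ 1)*1)*1)*(0 ∪ 1) — 29 transitions (6 symbol, 23 ε)

29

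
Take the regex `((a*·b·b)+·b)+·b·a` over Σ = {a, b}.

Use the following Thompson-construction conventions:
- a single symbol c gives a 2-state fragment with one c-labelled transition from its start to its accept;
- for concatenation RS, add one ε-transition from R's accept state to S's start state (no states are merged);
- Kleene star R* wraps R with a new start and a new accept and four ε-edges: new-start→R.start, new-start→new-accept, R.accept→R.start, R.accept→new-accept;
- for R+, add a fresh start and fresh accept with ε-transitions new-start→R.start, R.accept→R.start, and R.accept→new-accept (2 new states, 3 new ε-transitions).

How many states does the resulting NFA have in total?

18

By structural recursion:
Each of the 6 symbol leaves contributes a 2-state fragment.
  a* = 4 states
  a*·b·b = 8 states
  (a*·b·b)+ = 10 states
  (a*·b·b)+·b = 12 states
  ((a*·b·b)+·b)+ = 14 states
  ((a*·b·b)+·b)+·b·a = 18 states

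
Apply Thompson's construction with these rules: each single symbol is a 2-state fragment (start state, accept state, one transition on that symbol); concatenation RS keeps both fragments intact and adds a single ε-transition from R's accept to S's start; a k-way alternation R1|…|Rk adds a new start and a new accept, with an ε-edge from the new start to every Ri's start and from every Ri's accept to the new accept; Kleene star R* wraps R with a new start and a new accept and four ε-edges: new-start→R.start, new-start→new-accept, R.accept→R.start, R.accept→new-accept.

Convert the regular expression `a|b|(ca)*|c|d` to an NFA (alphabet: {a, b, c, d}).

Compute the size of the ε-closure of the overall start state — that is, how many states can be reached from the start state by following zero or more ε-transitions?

Work bottom-up. For each fragment F, track |ε-closure(F.start)| and whether F's accept lies in that closure (i.e. whether F accepts ε). A single-symbol fragment has closure size 1 and does not accept ε.
  ca : same as the first factor's closure: |ε-closure| = 1
  (ca)* : new start has ε-edges to the inner start and to the new accept, so |ε-closure| = 2 + 1 = 3
  a|b|(ca)*|c|d : new start ε-reaches every alternative's start; at least one alternative accepts ε, so the union's new accept is reached too: |ε-closure| = 1 + 1 + 1 + 3 + 1 + 1 + 1 = 9

9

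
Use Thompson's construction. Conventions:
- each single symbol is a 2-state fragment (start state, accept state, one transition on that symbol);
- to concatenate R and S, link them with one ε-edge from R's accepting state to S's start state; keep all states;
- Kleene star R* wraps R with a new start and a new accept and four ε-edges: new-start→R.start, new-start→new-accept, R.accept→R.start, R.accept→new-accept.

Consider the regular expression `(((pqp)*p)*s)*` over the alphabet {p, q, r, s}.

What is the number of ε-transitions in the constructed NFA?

By structural recursion:
Each of the 5 symbol leaves contributes 0 ε-transitions.
  pqp — 2 ε-transitions
  (pqp)* — 6 ε-transitions
  (pqp)*p — 7 ε-transitions
  ((pqp)*p)* — 11 ε-transitions
  ((pqp)*p)*s — 12 ε-transitions
  (((pqp)*p)*s)* — 16 ε-transitions

16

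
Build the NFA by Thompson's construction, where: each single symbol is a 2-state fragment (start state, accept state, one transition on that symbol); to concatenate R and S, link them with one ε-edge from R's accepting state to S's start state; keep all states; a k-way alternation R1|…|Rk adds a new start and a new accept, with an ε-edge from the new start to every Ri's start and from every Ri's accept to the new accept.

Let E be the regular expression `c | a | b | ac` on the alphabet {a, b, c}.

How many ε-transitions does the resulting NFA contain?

Bottom-up over the parse tree:
Each of the 5 symbol leaves contributes 0 ε-transitions.
  ac — 1 ε-transition
  c | a | b | ac — 9 ε-transitions

9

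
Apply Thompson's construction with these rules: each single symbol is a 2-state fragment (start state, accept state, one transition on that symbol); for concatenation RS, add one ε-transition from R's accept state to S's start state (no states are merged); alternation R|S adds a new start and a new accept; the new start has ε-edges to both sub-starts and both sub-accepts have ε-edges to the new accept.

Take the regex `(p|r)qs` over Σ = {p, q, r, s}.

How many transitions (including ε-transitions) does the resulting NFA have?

10

Per subexpression:
Each of the 4 symbol leaves contributes 1 transition (1 symbol, 0 ε).
  p|r — 6 transitions (2 symbol, 4 ε)
  (p|r)qs — 10 transitions (4 symbol, 6 ε)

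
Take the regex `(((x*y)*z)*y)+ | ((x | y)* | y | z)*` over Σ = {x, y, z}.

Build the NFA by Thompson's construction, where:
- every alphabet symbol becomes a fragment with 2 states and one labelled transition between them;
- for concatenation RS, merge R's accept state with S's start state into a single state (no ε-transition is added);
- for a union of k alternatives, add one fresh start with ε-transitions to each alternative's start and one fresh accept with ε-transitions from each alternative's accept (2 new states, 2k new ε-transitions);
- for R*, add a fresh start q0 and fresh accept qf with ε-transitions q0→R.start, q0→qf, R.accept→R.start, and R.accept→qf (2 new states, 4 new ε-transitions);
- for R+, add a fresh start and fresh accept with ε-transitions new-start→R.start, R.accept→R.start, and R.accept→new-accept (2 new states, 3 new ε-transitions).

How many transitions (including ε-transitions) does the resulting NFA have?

45

Bottom-up over the parse tree:
Each of the 8 symbol leaves contributes 1 transition (1 symbol, 0 ε).
  x* = 5 transitions (1 symbol, 4 ε)
  x*y = 6 transitions (2 symbol, 4 ε)
  (x*y)* = 10 transitions (2 symbol, 8 ε)
  (x*y)*z = 11 transitions (3 symbol, 8 ε)
  ((x*y)*z)* = 15 transitions (3 symbol, 12 ε)
  ((x*y)*z)*y = 16 transitions (4 symbol, 12 ε)
  (((x*y)*z)*y)+ = 19 transitions (4 symbol, 15 ε)
  x | y = 6 transitions (2 symbol, 4 ε)
  (x | y)* = 10 transitions (2 symbol, 8 ε)
  (x | y)* | y | z = 18 transitions (4 symbol, 14 ε)
  ((x | y)* | y | z)* = 22 transitions (4 symbol, 18 ε)
  (((x*y)*z)*y)+ | ((x | y)* | y | z)* = 45 transitions (8 symbol, 37 ε)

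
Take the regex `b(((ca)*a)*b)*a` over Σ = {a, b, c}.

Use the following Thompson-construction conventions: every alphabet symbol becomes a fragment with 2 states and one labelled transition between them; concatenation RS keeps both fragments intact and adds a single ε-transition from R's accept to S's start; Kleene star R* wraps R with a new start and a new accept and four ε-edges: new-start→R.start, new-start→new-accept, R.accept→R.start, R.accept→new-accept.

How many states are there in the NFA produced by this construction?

Bottom-up over the parse tree:
Each of the 6 symbol leaves contributes a 2-state fragment.
  ca = 4 states
  (ca)* = 6 states
  (ca)*a = 8 states
  ((ca)*a)* = 10 states
  ((ca)*a)*b = 12 states
  (((ca)*a)*b)* = 14 states
  b(((ca)*a)*b)*a = 18 states

18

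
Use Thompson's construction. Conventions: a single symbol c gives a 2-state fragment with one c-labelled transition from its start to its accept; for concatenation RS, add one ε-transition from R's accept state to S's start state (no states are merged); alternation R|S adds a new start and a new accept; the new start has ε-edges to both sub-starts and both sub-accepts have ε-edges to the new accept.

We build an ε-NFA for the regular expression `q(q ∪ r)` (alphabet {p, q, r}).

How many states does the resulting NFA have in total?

By structural recursion:
Each of the 3 symbol leaves contributes a 2-state fragment.
  q ∪ r → 6 states
  q(q ∪ r) → 8 states

8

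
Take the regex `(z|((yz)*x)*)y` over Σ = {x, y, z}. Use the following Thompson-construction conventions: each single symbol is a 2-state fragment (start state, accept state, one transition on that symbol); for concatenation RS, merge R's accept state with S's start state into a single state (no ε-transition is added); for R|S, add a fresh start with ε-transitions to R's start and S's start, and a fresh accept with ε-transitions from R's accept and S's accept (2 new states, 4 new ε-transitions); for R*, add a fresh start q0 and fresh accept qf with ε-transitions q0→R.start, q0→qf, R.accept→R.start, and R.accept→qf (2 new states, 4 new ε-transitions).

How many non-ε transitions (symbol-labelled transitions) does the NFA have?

5

By structural recursion:
Each of the 5 symbol leaves contributes exactly 1 symbol transition.
  yz → 2 symbol transitions
  (yz)* → 2 symbol transitions
  (yz)*x → 3 symbol transitions
  ((yz)*x)* → 3 symbol transitions
  z|((yz)*x)* → 4 symbol transitions
  (z|((yz)*x)*)y → 5 symbol transitions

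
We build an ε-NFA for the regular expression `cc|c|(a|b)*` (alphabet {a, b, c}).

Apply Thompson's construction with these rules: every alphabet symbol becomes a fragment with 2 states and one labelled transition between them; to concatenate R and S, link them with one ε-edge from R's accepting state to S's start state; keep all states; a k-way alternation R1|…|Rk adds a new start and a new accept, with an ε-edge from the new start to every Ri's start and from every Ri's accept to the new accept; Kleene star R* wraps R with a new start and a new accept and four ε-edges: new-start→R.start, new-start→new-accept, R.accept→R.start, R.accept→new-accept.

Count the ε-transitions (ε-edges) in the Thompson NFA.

15

Per subexpression:
Each of the 5 symbol leaves contributes 0 ε-transitions.
  cc = 1 ε-transition
  a|b = 4 ε-transitions
  (a|b)* = 8 ε-transitions
  cc|c|(a|b)* = 15 ε-transitions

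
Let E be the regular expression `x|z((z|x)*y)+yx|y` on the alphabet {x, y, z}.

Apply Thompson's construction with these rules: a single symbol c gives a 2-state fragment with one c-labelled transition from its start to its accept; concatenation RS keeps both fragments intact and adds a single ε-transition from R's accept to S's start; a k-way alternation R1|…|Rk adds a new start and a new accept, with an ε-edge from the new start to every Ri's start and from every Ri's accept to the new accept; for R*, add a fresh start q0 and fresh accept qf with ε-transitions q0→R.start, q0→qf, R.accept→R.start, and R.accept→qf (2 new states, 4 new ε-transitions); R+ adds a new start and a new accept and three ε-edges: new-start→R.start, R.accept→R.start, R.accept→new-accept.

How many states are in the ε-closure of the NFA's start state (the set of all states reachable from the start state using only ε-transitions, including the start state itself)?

4

Work bottom-up. For each fragment F, track |ε-closure(F.start)| and whether F's accept lies in that closure (i.e. whether F accepts ε). A single-symbol fragment has closure size 1 and does not accept ε.
  z|x — new start ε-reaches every alternative's start; none of them accept ε, so the new accept is not reached: |ε-closure| = 1 + 1 + 1 = 3
  (z|x)* — new start has ε-edges to the inner start and to the new accept, so |ε-closure| = 2 + 3 = 5
  (z|x)*y — |ε-closure| = 5 + 1 = 6 (closure spills across the concat boundary because the left factor accepts ε)
  ((z|x)*y)+ — |ε-closure| = 1 + 6 = 7 (the body doesn't accept ε, so the new accept is not reached)
  z((z|x)*y)+yx — same as the first factor's closure: |ε-closure| = 1
  x|z((z|x)*y)+yx|y — new start ε-reaches every alternative's start; none of them accept ε, so the new accept is not reached: |ε-closure| = 1 + 1 + 1 + 1 = 4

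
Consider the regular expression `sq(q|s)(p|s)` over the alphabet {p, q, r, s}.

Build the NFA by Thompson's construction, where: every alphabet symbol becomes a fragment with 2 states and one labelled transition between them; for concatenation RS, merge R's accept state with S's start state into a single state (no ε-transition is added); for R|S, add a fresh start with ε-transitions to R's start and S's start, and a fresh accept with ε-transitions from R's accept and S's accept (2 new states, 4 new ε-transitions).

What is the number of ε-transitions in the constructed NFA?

Recursing over subexpressions:
Each of the 6 symbol leaves contributes 0 ε-transitions.
  q|s = 4 ε-transitions
  p|s = 4 ε-transitions
  sq(q|s)(p|s) = 8 ε-transitions

8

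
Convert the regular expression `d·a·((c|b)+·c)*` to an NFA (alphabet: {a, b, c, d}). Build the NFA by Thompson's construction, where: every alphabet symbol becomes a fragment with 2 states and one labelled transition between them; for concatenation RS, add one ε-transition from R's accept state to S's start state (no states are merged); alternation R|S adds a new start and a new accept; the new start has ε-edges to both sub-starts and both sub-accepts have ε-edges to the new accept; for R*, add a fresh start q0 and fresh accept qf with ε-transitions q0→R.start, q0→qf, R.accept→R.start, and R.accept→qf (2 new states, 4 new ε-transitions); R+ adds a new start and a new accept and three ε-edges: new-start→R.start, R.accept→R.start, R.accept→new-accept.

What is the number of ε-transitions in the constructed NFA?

14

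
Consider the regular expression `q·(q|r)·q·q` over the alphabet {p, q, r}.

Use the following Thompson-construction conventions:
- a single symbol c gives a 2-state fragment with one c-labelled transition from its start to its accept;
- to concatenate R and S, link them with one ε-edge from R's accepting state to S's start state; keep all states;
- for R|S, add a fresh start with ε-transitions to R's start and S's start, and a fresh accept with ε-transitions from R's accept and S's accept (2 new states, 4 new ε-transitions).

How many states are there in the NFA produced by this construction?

12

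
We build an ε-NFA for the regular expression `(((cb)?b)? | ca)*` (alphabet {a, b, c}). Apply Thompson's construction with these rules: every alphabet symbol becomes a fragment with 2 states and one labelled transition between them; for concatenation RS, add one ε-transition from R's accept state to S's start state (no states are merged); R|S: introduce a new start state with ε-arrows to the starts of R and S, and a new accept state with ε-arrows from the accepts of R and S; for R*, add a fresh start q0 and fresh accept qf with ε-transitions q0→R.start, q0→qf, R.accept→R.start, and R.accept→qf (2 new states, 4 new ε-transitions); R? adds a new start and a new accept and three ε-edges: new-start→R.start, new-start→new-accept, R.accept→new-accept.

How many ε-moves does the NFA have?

By structural recursion:
Each of the 5 symbol leaves contributes 0 ε-transitions.
  cb : 1 ε-transition
  (cb)? : 4 ε-transitions
  (cb)?b : 5 ε-transitions
  ((cb)?b)? : 8 ε-transitions
  ca : 1 ε-transition
  ((cb)?b)? | ca : 13 ε-transitions
  (((cb)?b)? | ca)* : 17 ε-transitions

17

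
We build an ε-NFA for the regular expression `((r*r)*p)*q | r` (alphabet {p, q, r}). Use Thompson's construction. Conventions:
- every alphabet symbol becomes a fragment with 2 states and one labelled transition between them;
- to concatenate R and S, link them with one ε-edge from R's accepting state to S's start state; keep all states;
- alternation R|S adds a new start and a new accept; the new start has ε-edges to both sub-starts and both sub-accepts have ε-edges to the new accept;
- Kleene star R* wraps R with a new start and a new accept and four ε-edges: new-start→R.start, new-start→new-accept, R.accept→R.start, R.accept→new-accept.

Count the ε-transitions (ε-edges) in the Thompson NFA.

Bottom-up over the parse tree:
Each of the 5 symbol leaves contributes 0 ε-transitions.
  r* — 4 ε-transitions
  r*r — 5 ε-transitions
  (r*r)* — 9 ε-transitions
  (r*r)*p — 10 ε-transitions
  ((r*r)*p)* — 14 ε-transitions
  ((r*r)*p)*q — 15 ε-transitions
  ((r*r)*p)*q | r — 19 ε-transitions

19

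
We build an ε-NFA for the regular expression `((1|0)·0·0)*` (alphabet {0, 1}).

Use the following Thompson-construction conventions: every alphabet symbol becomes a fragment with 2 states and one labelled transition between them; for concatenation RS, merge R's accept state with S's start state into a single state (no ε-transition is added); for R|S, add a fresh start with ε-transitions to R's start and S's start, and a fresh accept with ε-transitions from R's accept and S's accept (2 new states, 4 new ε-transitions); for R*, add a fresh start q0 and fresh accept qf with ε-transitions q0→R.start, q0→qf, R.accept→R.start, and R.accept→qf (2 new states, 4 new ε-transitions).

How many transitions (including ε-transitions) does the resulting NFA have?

12

Building bottom-up:
Each of the 4 symbol leaves contributes 1 transition (1 symbol, 0 ε).
  1|0 → 6 transitions (2 symbol, 4 ε)
  (1|0)·0·0 → 8 transitions (4 symbol, 4 ε)
  ((1|0)·0·0)* → 12 transitions (4 symbol, 8 ε)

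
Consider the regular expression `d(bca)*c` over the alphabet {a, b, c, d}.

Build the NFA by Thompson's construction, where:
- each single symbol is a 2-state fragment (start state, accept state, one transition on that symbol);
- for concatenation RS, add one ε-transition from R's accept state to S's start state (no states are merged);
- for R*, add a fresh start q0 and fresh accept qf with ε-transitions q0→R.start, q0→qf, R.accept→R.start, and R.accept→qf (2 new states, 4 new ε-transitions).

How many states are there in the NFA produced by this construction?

12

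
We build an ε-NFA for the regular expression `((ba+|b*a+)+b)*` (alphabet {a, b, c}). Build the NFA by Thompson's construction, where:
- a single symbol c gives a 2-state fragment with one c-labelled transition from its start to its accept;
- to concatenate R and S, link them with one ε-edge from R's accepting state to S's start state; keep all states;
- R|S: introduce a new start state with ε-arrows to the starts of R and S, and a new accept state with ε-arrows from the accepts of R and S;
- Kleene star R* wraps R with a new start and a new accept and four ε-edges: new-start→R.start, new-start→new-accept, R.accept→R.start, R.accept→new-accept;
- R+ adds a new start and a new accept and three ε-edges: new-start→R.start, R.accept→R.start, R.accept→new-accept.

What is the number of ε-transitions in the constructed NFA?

Building bottom-up:
Each of the 5 symbol leaves contributes 0 ε-transitions.
  a+ — 3 ε-transitions
  ba+ — 4 ε-transitions
  b* — 4 ε-transitions
  a+ — 3 ε-transitions
  b*a+ — 8 ε-transitions
  ba+|b*a+ — 16 ε-transitions
  (ba+|b*a+)+ — 19 ε-transitions
  (ba+|b*a+)+b — 20 ε-transitions
  ((ba+|b*a+)+b)* — 24 ε-transitions

24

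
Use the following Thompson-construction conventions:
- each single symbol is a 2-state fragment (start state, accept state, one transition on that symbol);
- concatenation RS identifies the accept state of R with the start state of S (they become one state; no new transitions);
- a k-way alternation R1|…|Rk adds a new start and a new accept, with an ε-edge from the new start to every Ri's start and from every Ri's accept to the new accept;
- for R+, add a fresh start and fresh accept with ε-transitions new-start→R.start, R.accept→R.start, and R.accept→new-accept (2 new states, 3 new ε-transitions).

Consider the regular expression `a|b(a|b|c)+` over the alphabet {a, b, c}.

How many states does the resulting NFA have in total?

Bottom-up over the parse tree:
Each of the 5 symbol leaves contributes a 2-state fragment.
  a|b|c → 8 states
  (a|b|c)+ → 10 states
  b(a|b|c)+ → 11 states
  a|b(a|b|c)+ → 15 states

15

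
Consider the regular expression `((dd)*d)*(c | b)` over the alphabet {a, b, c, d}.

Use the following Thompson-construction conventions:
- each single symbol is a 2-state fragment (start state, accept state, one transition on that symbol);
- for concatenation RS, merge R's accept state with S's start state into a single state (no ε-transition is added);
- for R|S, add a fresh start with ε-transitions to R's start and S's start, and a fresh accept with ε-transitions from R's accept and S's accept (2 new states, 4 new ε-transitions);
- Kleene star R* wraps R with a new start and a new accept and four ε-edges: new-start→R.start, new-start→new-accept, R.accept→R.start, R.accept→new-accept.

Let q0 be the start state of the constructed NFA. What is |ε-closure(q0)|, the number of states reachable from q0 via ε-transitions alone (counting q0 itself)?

Let C(F) = |ε-closure(F.start)| within fragment F, and note whether F accepts ε. Symbol fragments have C = 1 and do not accept ε. Then:
  dd → C equals the left operand's closure size = 1 (its accept is not ε-reachable, so the closure stops there)
  (dd)* → new start has ε-edges to the inner start and to the new accept, so C = 2 + 1 = 3
  (dd)*d → C = 3 + (1−1) = 3 (closure spills across the concat boundary because the left factor accepts ε)
  ((dd)*d)* → new start has ε-edges to the inner start and to the new accept, so C = 2 + 3 = 5
  c | b → new start ε-reaches every alternative's start; none of them accept ε, so the new accept is not reached: C = 1 + 1 + 1 = 3
  ((dd)*d)*(c | b) → the left operand accepts ε, so the closure extends into the next operand (the shared merged state is already counted); C = 5 + (3−1) = 7

7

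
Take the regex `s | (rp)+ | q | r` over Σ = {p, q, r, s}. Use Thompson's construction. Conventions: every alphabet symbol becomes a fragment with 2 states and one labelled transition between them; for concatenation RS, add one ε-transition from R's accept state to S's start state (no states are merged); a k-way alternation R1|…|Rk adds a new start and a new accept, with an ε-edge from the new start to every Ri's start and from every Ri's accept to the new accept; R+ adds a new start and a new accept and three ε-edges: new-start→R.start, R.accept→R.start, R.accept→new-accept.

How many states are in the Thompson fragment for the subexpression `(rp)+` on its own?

Fragment for `(rp)+`:
Each of the 2 symbol leaves contributes a 2-state fragment.
  rp : 4 states
  (rp)+ : 6 states

6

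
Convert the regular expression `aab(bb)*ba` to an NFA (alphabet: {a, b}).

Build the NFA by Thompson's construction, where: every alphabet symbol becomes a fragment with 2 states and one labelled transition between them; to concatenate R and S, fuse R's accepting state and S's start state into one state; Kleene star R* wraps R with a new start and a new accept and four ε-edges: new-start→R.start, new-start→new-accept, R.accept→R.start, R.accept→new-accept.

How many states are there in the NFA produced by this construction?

10

Recursing over subexpressions:
Each of the 7 symbol leaves contributes a 2-state fragment.
  bb : 3 states
  (bb)* : 5 states
  aab(bb)*ba : 10 states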